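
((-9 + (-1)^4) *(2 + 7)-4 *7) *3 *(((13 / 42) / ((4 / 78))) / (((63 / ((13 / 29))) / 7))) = -54925 / 609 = -90.19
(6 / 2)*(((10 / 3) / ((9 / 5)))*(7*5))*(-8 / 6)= -7000 / 27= -259.26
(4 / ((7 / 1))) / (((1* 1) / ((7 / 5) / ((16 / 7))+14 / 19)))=0.77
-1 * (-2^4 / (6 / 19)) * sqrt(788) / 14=152 * sqrt(197) / 21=101.59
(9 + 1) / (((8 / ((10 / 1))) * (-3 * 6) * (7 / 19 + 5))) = -475 / 3672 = -0.13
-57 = -57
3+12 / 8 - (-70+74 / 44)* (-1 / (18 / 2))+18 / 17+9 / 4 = 163 / 748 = 0.22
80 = 80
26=26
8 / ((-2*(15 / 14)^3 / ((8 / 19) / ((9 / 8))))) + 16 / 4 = 1606036 / 577125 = 2.78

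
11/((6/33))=121/2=60.50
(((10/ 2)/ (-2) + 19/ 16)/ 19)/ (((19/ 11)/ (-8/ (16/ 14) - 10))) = 3927/ 5776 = 0.68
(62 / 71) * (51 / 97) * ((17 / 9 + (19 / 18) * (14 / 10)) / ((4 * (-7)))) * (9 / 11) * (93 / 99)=-4950111 / 116665780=-0.04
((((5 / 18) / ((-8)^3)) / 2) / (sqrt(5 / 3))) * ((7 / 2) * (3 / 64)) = -7 * sqrt(15) / 786432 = -0.00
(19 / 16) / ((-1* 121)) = -19 / 1936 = -0.01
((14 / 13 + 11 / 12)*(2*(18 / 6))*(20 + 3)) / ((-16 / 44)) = -78683 / 104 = -756.57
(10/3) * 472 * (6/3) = 3146.67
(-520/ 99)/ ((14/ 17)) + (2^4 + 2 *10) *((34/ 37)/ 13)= -1277788/ 333333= -3.83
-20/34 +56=942/17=55.41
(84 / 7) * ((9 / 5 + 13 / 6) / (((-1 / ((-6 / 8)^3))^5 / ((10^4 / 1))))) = 213439991625 / 33554432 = 6361.01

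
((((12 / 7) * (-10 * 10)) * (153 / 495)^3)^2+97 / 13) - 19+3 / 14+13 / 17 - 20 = -4732073352033 / 959211703450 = -4.93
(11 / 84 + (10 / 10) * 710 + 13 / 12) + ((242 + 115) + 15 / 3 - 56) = 14241 / 14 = 1017.21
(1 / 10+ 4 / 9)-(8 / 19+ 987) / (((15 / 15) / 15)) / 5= -5064539 / 1710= -2961.72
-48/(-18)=8/3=2.67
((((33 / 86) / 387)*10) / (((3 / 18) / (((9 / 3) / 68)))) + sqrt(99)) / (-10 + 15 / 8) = -24*sqrt(11) / 65 - 132 / 408629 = -1.22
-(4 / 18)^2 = -4 / 81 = -0.05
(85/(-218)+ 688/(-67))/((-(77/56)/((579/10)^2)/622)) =32462169823458/2008325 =16163803.08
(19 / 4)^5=2476099 / 1024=2418.07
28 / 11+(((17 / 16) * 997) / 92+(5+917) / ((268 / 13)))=63772213 / 1084864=58.78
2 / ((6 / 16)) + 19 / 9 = 67 / 9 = 7.44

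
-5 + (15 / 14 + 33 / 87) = -1441 / 406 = -3.55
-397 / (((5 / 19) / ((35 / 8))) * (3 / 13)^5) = -19604641693 / 1944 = -10084692.23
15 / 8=1.88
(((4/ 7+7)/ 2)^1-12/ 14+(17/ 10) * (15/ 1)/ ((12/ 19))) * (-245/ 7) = -12125/ 8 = -1515.62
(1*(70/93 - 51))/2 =-4673/186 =-25.12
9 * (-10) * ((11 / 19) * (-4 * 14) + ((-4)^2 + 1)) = 1387.89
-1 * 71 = -71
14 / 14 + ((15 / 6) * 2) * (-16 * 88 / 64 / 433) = 323 / 433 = 0.75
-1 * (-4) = 4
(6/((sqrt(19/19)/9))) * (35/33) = 630/11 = 57.27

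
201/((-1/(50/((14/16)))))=-80400/7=-11485.71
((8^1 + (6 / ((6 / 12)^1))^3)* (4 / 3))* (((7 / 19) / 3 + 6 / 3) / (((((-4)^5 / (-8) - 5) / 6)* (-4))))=-420112 / 7011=-59.92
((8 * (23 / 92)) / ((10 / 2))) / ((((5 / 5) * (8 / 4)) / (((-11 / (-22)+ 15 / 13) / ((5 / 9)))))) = 387 / 650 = 0.60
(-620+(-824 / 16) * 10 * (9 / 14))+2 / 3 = -39917 / 42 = -950.40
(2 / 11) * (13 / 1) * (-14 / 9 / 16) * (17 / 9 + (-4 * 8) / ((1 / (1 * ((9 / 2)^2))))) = 148.48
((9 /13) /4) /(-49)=-9 /2548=-0.00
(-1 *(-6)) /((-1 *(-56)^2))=-3 /1568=-0.00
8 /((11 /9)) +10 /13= 7.31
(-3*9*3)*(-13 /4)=1053 /4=263.25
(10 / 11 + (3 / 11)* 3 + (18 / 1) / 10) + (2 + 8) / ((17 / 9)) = 8248 / 935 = 8.82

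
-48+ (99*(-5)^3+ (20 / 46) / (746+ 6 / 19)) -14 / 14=-405196317 / 32614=-12424.00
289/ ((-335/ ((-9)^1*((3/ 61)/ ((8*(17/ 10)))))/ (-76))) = -8721/ 4087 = -2.13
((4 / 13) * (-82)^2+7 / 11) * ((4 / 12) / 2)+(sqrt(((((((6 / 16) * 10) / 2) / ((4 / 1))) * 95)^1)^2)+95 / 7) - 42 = 11564489 / 32032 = 361.03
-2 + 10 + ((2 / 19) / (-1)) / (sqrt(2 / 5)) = 8 - sqrt(10) / 19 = 7.83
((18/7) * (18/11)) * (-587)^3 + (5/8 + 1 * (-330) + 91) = -524263258615/616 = -851076718.53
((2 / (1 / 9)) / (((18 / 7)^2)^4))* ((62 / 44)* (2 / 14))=0.00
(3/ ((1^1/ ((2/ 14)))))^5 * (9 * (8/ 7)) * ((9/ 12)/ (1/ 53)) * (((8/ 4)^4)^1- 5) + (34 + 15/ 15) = 11767841/ 117649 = 100.02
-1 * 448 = -448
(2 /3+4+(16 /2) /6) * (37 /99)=74 /33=2.24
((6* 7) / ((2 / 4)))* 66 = 5544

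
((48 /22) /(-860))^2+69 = 69.00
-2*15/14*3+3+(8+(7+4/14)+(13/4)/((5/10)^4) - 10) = 53.86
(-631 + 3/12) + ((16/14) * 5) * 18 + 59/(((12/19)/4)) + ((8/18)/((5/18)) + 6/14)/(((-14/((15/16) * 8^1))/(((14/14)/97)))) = -2199271/14259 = -154.24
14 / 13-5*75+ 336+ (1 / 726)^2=-259848455 / 6851988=-37.92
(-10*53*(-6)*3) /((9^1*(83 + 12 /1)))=212 /19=11.16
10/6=5/3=1.67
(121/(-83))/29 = -121/2407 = -0.05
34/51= 2/3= 0.67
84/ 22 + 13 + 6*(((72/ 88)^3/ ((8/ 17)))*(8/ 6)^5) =61553/ 1331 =46.25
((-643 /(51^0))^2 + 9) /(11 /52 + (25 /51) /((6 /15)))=1096490616 /3811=287717.30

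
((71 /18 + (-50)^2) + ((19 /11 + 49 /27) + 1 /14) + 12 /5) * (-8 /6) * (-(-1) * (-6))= 208728104 /10395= 20079.66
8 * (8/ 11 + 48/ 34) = 3200/ 187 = 17.11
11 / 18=0.61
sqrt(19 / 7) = sqrt(133) / 7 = 1.65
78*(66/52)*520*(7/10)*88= 3171168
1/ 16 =0.06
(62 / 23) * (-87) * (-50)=269700 / 23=11726.09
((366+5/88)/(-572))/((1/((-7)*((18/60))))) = 1.34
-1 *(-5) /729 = 5 /729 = 0.01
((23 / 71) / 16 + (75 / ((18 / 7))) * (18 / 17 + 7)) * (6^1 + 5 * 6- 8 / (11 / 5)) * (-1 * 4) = -1212088597 / 39831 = -30430.78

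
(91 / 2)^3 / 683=753571 / 5464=137.92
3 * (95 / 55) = 57 / 11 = 5.18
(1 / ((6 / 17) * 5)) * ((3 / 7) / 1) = 17 / 70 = 0.24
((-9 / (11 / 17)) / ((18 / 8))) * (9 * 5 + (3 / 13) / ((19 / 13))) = -5304 / 19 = -279.16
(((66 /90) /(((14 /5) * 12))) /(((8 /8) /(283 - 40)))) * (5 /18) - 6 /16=123 /112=1.10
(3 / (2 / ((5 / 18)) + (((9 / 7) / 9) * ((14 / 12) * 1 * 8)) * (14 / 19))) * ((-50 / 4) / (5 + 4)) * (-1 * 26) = 30875 / 2332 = 13.24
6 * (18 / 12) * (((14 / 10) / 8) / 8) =63 / 320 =0.20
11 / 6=1.83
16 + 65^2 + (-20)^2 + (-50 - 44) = 4547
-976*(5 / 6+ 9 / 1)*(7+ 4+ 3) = -403088 / 3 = -134362.67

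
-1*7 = -7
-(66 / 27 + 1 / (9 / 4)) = -26 / 9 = -2.89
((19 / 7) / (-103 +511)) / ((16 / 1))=0.00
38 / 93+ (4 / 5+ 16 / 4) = 2422 / 465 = 5.21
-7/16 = -0.44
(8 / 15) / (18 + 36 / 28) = 56 / 2025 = 0.03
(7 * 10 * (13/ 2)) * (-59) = -26845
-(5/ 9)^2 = -25/ 81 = -0.31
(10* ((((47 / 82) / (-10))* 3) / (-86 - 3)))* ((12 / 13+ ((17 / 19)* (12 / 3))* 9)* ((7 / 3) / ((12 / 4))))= 448756 / 901303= 0.50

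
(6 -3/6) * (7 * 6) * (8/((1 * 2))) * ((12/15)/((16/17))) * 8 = 31416/5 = 6283.20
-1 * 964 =-964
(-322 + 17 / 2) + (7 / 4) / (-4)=-5023 / 16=-313.94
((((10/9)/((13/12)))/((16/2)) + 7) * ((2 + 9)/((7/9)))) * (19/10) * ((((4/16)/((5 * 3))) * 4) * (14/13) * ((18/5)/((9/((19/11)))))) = 200716/21125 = 9.50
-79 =-79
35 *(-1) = -35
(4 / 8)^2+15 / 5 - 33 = -119 / 4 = -29.75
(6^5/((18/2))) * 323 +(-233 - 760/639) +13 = 178185668/639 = 278850.81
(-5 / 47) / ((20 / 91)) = -91 / 188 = -0.48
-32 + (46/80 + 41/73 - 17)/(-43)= -3971599/125560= -31.63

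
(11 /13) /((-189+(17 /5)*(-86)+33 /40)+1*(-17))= -440 /258739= -0.00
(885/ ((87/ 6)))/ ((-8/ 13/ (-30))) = 172575/ 58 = 2975.43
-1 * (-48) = 48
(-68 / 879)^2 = 4624 / 772641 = 0.01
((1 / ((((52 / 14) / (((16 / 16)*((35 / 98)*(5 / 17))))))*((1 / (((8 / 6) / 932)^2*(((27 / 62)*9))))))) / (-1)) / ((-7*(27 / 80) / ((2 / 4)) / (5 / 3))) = 0.00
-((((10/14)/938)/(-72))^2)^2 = -625/49949770747051617878016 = -0.00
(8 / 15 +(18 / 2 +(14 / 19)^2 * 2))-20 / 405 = 10.57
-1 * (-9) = 9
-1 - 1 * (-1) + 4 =4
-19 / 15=-1.27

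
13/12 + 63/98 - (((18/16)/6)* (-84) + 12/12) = 16.48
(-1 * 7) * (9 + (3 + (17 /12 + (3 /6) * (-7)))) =-833 /12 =-69.42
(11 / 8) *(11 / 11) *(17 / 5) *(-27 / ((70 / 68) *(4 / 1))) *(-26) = 1115829 / 1400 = 797.02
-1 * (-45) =45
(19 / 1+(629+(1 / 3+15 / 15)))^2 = 3794704 / 9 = 421633.78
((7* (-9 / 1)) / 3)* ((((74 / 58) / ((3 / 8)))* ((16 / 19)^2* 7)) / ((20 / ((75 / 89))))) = -13923840 / 931741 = -14.94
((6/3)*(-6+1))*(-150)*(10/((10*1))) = 1500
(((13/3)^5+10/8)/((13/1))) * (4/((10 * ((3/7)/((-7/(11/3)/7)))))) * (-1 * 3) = 10404709/115830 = 89.83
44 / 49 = 0.90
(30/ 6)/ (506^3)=5/ 129554216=0.00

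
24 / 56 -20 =-137 / 7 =-19.57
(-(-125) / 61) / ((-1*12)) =-125 / 732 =-0.17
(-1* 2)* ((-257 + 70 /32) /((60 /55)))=14949 /32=467.16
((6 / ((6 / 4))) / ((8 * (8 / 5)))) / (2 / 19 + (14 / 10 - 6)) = -0.07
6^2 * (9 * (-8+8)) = 0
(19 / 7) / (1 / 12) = 228 / 7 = 32.57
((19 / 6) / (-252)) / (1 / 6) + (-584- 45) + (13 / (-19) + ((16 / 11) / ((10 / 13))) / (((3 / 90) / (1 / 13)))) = -625.40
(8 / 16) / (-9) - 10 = -181 / 18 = -10.06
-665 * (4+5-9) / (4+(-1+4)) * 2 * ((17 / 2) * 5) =0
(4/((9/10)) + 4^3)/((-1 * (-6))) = 308/27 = 11.41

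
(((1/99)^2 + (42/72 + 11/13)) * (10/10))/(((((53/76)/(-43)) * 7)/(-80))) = 47620838480/47270223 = 1007.42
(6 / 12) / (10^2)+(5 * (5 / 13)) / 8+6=8119 / 1300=6.25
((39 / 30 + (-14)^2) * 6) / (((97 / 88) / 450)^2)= 1856387808000 / 9409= 197299161.23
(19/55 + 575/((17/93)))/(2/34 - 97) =-367681/11330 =-32.45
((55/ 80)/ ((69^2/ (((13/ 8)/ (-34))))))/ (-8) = 143/ 165758976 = 0.00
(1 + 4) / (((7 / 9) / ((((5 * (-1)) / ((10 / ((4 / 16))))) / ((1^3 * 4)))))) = -45 / 224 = -0.20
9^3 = 729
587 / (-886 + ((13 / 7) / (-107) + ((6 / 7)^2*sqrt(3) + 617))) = -2170441684789 / 994673628026 - 2963768283*sqrt(3) / 497336814013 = -2.19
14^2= 196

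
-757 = -757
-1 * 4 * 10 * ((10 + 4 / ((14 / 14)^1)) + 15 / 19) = -11240 / 19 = -591.58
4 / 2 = 2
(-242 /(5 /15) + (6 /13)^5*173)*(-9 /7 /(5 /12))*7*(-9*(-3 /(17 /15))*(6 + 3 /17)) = 246364800733800 /107303677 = 2295958.61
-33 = -33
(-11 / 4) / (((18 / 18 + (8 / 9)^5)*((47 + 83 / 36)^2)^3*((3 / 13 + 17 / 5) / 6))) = -626616998272512 / 3080367730636066064453125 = -0.00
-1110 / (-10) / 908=111 / 908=0.12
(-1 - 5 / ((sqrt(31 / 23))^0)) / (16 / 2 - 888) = 0.01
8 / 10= 4 / 5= 0.80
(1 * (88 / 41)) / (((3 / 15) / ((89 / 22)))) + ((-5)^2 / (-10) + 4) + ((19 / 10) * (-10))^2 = 33285 / 82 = 405.91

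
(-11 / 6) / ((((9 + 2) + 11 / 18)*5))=-3 / 95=-0.03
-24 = -24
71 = 71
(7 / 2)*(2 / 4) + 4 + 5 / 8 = 51 / 8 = 6.38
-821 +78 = -743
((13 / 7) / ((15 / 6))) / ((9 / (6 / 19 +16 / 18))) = 5356 / 53865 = 0.10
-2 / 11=-0.18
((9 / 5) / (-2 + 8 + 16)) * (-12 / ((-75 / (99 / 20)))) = 81 / 1250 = 0.06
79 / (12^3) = 79 / 1728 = 0.05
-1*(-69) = 69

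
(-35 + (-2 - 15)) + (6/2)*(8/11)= -548/11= -49.82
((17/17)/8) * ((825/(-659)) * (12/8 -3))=0.23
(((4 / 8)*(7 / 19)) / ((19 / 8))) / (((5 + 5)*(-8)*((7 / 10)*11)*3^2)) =-1 / 71478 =-0.00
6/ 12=1/ 2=0.50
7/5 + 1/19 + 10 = 1088/95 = 11.45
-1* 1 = -1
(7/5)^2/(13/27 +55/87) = 38367/21800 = 1.76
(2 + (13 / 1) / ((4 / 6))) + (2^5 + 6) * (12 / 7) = 1213 / 14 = 86.64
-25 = -25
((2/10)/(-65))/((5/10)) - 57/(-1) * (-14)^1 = -259352/325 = -798.01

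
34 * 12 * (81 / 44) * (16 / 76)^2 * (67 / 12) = 738072 / 3971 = 185.87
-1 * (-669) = 669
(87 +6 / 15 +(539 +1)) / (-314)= -2.00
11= 11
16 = 16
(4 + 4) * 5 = 40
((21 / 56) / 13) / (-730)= -3 / 75920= -0.00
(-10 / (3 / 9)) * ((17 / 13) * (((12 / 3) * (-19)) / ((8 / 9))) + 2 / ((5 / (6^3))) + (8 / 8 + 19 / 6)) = 8284 / 13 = 637.23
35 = 35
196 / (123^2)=196 / 15129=0.01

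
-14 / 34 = -7 / 17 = -0.41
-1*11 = -11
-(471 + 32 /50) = -11791 /25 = -471.64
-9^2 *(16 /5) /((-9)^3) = 16 /45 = 0.36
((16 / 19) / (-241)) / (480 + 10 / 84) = -672 / 92335535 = -0.00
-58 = -58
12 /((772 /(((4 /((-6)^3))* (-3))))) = 1 /1158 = 0.00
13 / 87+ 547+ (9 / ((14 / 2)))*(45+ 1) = 369232 / 609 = 606.29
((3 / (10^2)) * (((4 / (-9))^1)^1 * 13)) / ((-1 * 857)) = 13 / 64275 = 0.00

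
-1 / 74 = -0.01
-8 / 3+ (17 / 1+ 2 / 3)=15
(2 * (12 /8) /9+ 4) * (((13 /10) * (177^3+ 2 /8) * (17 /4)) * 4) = 63725820509 /120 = 531048504.24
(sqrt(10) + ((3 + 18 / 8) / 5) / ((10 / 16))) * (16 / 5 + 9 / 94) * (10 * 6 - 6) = 1756566 / 5875 + 41823 * sqrt(10) / 235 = 861.78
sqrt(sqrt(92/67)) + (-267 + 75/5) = -250.92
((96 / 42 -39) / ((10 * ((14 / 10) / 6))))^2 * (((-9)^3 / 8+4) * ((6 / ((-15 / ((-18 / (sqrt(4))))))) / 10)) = -3728928393 / 480200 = -7765.37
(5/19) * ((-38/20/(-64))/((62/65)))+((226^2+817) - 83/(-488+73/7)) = 1376728608975/26530048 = 51893.18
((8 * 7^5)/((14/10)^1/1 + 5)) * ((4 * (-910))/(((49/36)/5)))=-280917000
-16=-16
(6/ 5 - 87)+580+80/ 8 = 2521/ 5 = 504.20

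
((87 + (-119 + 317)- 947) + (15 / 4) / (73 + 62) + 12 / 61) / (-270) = 1453259 / 592920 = 2.45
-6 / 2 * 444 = -1332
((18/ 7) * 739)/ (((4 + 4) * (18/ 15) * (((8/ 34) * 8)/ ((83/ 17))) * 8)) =920055/ 14336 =64.18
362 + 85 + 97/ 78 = 34963/ 78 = 448.24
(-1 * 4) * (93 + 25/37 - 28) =-9720/37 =-262.70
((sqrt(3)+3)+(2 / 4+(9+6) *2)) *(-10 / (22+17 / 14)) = -938 / 65 - 28 *sqrt(3) / 65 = -15.18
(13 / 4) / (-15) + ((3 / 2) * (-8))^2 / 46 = 4021 / 1380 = 2.91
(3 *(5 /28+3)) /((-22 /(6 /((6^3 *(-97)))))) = 89 /717024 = 0.00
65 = 65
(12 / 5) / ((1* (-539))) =-12 / 2695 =-0.00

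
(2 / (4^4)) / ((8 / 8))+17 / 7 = 2183 / 896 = 2.44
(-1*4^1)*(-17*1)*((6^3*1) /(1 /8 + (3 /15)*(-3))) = -587520 /19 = -30922.11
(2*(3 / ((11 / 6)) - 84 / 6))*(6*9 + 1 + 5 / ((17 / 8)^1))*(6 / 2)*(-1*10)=468000 / 11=42545.45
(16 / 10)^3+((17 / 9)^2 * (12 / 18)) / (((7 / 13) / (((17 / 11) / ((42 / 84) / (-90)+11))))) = 2425887592 / 514292625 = 4.72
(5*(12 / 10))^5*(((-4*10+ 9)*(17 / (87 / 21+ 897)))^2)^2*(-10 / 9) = -25001633779538535 / 24739263404164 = -1010.61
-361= -361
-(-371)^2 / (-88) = 137641 / 88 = 1564.10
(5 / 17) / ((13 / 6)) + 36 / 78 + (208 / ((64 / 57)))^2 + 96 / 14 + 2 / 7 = 849619891 / 24752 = 34325.30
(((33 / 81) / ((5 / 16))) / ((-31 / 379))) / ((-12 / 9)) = 11.95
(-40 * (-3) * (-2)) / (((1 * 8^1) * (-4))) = 15 / 2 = 7.50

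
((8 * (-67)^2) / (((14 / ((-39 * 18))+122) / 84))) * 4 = 4235317632 / 42815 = 98921.35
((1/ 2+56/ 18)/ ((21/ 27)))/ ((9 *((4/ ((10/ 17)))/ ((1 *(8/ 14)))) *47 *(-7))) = -0.00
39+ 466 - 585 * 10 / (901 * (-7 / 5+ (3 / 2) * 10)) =15455545 / 30634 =504.52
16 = 16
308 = 308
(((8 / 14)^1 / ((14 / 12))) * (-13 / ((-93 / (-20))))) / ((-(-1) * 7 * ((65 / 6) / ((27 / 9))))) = -576 / 10633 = -0.05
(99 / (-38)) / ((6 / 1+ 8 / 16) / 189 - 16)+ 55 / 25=270974 / 114665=2.36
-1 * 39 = -39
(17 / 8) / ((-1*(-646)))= 1 / 304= 0.00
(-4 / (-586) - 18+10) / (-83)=2342 / 24319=0.10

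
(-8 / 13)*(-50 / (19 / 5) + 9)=632 / 247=2.56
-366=-366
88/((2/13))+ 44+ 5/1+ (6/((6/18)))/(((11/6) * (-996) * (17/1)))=9638532/15521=621.00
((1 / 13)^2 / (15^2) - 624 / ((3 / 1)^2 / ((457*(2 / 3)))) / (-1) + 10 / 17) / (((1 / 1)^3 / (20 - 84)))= -291310392896 / 215475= -1351945.20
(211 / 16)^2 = 173.91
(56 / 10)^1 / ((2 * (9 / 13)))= 4.04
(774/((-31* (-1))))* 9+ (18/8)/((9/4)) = 6997/31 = 225.71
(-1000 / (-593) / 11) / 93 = 1000 / 606639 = 0.00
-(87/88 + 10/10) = -175/88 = -1.99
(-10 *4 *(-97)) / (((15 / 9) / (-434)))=-1010352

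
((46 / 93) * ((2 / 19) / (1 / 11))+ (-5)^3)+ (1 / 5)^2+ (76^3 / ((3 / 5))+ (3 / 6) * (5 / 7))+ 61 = 150811843671 / 206150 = 731563.64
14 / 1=14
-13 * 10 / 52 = -5 / 2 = -2.50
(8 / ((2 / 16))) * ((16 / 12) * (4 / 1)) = 1024 / 3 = 341.33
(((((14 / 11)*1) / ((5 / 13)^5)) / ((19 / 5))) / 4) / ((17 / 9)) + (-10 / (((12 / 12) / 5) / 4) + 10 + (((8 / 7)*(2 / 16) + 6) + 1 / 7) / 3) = -17033951861 / 93266250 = -182.64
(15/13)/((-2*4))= -15/104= -0.14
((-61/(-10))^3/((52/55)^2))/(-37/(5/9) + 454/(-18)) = -247182309/89383424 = -2.77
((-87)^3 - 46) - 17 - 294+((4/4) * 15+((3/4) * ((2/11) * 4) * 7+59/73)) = -529048820/803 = -658840.37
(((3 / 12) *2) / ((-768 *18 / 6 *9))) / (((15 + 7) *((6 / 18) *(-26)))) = 1 / 7907328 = 0.00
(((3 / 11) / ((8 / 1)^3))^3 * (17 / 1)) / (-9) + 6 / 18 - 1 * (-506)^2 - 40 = -137238987445108889 / 535931387904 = -256075.67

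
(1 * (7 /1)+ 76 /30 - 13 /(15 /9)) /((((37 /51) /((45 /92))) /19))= 37791 /1702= 22.20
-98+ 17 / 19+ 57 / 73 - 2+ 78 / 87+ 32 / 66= -128678218 / 1327359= -96.94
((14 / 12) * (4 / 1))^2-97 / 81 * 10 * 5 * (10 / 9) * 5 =-226624 / 729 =-310.87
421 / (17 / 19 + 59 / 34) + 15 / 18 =1640291 / 10194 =160.91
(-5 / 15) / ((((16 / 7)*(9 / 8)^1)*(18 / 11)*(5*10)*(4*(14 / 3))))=-11 / 129600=-0.00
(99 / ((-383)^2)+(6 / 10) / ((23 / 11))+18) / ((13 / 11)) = 3393481872 / 219300055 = 15.47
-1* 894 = -894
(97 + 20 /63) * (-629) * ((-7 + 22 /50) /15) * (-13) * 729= -253702573.76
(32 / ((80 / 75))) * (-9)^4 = 196830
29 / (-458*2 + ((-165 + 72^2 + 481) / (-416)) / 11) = -3016 / 95389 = -0.03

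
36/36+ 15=16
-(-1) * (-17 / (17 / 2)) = -2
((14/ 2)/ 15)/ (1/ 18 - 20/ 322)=-6762/ 95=-71.18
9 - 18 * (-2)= 45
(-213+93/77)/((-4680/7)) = 453/1430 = 0.32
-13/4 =-3.25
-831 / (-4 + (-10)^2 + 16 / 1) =-831 / 112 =-7.42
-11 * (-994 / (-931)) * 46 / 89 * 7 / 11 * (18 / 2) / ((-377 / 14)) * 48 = 39505536 / 637507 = 61.97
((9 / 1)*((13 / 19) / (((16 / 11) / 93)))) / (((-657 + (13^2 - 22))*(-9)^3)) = 4433 / 4186080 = 0.00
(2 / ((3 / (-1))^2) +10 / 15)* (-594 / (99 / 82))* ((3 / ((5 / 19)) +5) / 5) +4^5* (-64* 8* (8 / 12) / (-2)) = 12999616 / 75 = 173328.21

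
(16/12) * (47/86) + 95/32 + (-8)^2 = 279455/4128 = 67.70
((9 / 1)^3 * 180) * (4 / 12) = 43740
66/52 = 33/26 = 1.27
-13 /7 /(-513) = 13 /3591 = 0.00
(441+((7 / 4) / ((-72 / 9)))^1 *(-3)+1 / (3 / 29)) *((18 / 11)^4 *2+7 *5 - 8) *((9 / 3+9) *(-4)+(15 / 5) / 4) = -881575.91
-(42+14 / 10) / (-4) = 217 / 20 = 10.85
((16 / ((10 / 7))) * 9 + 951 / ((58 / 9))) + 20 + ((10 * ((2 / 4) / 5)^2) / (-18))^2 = 252159509 / 939600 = 268.37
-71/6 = -11.83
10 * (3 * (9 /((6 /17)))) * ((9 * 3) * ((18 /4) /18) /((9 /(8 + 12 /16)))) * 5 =401625 /16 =25101.56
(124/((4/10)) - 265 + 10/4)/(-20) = -19/8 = -2.38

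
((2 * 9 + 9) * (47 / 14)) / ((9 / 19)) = 2679 / 14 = 191.36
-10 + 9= -1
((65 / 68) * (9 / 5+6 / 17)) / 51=793 / 19652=0.04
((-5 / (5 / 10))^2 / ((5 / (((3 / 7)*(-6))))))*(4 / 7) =-1440 / 49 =-29.39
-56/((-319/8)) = 448/319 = 1.40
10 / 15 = 2 / 3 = 0.67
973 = 973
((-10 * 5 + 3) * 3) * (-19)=2679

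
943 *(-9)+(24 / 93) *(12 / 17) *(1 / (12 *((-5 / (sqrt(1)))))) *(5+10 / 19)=-8487.02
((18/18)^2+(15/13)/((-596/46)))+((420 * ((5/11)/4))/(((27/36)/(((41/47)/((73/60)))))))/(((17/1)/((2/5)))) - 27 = -62177155993/2485546778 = -25.02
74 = 74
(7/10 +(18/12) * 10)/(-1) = -157/10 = -15.70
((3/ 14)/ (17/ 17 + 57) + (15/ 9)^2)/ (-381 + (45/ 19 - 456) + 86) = -386213/ 103948992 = -0.00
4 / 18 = 2 / 9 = 0.22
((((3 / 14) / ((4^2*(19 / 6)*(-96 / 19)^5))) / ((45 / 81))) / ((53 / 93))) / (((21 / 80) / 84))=-4039951 / 3112173568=-0.00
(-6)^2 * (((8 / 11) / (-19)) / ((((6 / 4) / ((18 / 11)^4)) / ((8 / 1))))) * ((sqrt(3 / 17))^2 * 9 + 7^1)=-23541497856 / 52019473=-452.55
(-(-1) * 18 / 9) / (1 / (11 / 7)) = 22 / 7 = 3.14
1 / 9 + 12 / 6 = 19 / 9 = 2.11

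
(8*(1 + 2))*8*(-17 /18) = -544 /3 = -181.33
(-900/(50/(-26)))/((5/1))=468/5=93.60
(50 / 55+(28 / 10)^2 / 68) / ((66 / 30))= 0.47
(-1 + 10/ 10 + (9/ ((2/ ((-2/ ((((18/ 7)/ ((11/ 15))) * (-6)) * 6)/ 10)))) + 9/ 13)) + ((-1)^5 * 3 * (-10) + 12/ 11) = 49097011/ 1544400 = 31.79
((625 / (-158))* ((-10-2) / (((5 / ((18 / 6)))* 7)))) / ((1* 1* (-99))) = -250 / 6083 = -0.04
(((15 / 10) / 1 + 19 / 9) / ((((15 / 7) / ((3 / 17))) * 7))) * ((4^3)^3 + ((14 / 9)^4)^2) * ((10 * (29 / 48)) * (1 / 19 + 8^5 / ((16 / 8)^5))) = 25870453508450267600 / 375410453841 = 68912448.34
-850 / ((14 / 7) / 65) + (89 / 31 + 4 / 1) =-856162 / 31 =-27618.13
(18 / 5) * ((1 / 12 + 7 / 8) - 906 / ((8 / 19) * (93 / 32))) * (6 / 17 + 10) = -27558.94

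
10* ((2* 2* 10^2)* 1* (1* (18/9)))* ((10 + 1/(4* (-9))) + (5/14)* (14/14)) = 82634.92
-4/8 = -1/2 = -0.50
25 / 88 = 0.28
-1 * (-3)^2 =-9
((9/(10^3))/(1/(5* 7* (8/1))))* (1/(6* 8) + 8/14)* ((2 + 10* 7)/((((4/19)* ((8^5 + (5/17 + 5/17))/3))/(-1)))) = -5206437/111413200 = -0.05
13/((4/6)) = 39/2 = 19.50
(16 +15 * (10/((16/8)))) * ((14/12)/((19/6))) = 637/19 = 33.53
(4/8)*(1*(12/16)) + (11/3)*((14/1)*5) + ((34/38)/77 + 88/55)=45409171/175560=258.65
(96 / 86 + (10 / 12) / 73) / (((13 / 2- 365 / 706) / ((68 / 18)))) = 127455239 / 178998336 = 0.71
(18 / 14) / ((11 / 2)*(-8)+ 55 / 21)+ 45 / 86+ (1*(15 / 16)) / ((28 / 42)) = 2270043 / 1195744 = 1.90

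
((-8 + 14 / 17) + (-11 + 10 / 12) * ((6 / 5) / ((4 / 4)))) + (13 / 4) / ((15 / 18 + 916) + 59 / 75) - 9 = -221302319 / 7799770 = -28.37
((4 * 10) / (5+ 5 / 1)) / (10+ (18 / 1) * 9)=1 / 43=0.02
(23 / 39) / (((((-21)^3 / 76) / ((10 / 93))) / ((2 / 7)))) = -34960 / 235127529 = -0.00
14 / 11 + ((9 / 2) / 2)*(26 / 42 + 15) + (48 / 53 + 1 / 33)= 457295 / 12243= 37.35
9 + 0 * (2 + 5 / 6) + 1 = 10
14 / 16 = 7 / 8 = 0.88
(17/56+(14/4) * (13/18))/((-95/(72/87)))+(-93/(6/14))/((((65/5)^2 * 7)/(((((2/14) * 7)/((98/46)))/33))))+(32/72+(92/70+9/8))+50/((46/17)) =8866338092951/415582647480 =21.33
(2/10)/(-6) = -1/30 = -0.03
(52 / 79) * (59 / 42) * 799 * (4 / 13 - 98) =-119738140 / 1659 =-72174.89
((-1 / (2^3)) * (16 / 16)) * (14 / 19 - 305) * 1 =38.03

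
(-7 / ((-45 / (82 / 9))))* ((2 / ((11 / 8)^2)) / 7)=10496 / 49005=0.21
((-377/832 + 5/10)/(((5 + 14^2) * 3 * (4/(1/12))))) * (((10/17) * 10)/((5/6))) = 0.00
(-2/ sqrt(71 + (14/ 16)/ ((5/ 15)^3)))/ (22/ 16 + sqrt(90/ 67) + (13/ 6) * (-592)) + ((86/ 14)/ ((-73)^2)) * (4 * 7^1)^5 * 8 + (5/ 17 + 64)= 13824 * sqrt(253595)/ 47961064463839 + 197790432 * sqrt(1514)/ 47961064463839 + 14383857749/ 90593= 158774.49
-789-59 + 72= -776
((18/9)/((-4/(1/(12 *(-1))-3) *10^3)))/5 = 37/120000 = 0.00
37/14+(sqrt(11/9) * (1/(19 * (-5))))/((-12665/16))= 16 * sqrt(11)/3609525+37/14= 2.64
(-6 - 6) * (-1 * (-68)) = -816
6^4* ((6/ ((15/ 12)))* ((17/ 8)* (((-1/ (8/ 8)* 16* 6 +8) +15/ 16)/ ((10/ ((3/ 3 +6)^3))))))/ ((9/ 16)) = -1754477928/ 25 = -70179117.12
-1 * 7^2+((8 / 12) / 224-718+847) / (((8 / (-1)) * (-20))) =-518179 / 10752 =-48.19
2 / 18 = 1 / 9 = 0.11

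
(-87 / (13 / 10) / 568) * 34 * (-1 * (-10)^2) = 369750 / 923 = 400.60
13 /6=2.17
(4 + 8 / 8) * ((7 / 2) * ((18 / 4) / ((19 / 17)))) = 5355 / 76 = 70.46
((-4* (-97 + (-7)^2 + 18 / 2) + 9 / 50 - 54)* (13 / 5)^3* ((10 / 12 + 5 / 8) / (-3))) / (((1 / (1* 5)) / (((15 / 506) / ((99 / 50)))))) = -26190437 / 400752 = -65.35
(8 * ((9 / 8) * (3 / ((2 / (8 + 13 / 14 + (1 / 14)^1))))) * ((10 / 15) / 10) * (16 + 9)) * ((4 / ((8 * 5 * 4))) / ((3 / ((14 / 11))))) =2.15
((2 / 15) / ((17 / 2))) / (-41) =-4 / 10455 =-0.00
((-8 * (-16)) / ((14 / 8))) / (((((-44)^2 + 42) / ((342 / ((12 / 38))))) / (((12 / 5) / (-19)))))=-175104 / 34615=-5.06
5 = 5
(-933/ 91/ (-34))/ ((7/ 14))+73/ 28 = 19865/ 6188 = 3.21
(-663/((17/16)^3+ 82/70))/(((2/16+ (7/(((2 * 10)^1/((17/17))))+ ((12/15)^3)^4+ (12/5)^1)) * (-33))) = 61880000000000000/21496057272148503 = 2.88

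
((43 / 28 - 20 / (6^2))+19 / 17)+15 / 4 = 6263 / 1071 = 5.85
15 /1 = 15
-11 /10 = -1.10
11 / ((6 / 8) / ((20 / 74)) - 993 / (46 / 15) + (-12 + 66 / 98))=-495880 / 14982603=-0.03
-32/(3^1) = -32/3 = -10.67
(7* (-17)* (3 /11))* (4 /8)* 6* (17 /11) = -18207 /121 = -150.47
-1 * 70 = -70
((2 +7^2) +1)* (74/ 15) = 3848/ 15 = 256.53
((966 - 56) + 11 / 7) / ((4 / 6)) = 19143 / 14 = 1367.36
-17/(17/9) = -9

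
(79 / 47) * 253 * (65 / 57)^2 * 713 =60209338475 / 152703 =394290.48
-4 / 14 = -2 / 7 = -0.29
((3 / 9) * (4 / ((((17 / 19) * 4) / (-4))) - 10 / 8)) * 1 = -389 / 204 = -1.91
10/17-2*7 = -228/17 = -13.41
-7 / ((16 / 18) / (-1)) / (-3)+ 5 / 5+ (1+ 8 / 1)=59 / 8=7.38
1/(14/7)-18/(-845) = 881/1690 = 0.52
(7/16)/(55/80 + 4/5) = 5/17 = 0.29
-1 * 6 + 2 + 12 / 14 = -22 / 7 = -3.14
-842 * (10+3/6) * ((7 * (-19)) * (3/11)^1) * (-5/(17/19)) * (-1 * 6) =2010708630/187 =10752452.57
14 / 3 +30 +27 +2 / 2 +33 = 287 / 3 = 95.67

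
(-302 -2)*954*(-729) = 211421664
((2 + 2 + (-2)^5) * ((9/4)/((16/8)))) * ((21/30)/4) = -441/80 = -5.51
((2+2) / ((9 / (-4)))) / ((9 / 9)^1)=-16 / 9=-1.78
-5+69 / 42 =-47 / 14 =-3.36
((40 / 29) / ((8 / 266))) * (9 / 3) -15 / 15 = 3961 / 29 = 136.59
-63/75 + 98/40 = 161/100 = 1.61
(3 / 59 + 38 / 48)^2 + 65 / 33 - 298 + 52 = -243.32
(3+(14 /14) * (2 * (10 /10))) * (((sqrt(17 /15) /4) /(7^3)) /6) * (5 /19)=5 * sqrt(255) /469224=0.00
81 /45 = 9 /5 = 1.80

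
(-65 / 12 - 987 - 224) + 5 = -14537 / 12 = -1211.42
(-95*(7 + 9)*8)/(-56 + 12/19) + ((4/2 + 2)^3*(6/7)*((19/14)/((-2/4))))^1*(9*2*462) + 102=-2278999322/1841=-1237913.81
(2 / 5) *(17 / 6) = 17 / 15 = 1.13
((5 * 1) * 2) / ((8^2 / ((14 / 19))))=35 / 304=0.12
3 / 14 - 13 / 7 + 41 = 39.36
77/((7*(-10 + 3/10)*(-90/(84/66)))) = 14/873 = 0.02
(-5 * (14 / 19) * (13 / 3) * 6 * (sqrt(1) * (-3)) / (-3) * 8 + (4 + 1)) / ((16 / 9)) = -130185 / 304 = -428.24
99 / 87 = 33 / 29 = 1.14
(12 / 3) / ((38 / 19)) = 2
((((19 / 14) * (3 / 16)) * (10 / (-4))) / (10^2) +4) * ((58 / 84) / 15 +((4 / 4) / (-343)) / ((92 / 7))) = 332531419 / 1817625600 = 0.18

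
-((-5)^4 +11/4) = -2511/4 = -627.75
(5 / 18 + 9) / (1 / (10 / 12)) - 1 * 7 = 79 / 108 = 0.73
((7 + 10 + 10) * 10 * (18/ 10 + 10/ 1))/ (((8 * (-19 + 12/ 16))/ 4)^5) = -0.00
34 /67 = 0.51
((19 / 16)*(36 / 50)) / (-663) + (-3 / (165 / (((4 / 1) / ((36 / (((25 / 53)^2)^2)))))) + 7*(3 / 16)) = 90537854525909 / 69054333519600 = 1.31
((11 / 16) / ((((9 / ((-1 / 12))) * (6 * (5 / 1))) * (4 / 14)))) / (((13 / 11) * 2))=-847 / 2695680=-0.00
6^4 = 1296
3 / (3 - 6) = -1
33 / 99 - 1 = -2 / 3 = -0.67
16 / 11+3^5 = 2689 / 11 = 244.45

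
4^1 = 4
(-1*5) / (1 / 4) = -20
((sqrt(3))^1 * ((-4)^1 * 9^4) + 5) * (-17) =-85 + 446148 * sqrt(3) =772666.00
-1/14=-0.07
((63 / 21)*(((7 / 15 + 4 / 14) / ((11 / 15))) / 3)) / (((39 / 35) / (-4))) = -1580 / 429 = -3.68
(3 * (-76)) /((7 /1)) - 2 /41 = -9362 /287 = -32.62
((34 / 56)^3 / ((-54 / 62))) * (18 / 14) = -152303 / 460992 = -0.33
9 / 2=4.50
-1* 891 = -891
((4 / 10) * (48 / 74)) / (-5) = -48 / 925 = -0.05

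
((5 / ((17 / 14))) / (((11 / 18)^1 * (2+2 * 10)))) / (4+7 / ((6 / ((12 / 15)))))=4725 / 76109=0.06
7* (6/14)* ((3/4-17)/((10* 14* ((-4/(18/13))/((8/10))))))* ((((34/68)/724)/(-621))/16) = -1/149201920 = -0.00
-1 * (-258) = 258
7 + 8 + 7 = 22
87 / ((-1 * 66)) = -29 / 22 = -1.32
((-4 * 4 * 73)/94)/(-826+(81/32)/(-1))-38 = -47333530/1246111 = -37.99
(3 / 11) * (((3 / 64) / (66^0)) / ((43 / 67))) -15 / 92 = -99651 / 696256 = -0.14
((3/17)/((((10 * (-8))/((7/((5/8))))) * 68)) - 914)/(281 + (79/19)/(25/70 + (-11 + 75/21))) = -99371764701/30486899000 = -3.26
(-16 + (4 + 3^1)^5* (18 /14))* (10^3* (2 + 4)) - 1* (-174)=129558174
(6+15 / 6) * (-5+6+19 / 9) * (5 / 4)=595 / 18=33.06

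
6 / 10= 3 / 5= 0.60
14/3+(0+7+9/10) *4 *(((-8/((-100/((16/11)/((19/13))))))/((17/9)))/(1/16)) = 34612246/1332375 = 25.98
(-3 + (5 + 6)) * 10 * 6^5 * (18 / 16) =699840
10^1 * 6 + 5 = 65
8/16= 1/2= 0.50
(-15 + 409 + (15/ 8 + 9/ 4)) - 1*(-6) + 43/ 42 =68065/ 168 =405.15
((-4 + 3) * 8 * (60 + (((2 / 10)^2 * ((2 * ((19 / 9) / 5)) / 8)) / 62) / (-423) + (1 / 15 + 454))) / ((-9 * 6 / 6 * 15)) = 60668605781 / 1991536875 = 30.46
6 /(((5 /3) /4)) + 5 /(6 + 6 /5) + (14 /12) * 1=2927 /180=16.26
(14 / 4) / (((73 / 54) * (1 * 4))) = 189 / 292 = 0.65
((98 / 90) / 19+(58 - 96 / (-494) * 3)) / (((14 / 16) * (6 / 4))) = 10428592 / 233415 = 44.68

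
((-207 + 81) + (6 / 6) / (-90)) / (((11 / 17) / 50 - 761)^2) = -819387250 / 3765606227289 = -0.00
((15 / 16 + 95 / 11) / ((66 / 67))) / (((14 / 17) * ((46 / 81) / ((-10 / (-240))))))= 17272935 / 19948544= 0.87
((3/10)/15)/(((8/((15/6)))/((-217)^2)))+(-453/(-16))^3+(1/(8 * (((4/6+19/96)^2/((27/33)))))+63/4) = 35703362166163/1551953920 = 23005.43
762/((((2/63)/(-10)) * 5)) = -48006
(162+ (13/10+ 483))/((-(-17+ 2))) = 6463/150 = 43.09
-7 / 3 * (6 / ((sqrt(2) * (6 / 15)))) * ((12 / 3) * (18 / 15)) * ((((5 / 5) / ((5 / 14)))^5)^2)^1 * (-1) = 24297391017984 * sqrt(2) / 9765625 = 3518638.07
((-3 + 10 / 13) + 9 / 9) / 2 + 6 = 70 / 13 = 5.38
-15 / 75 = -1 / 5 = -0.20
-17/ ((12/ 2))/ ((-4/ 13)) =9.21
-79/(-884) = 79/884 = 0.09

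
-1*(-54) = 54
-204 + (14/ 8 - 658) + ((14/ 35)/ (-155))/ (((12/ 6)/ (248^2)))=-93961/ 100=-939.61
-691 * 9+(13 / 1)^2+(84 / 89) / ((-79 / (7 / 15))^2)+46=-6004.00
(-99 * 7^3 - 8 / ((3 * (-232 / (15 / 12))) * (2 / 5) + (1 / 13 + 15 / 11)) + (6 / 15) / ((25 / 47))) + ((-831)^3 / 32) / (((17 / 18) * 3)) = -85574660479953609 / 13448258000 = -6363252.44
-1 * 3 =-3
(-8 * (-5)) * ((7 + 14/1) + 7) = 1120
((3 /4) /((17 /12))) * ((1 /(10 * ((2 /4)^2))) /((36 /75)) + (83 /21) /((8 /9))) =2661 /952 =2.80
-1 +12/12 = 0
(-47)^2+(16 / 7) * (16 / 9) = 139423 / 63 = 2213.06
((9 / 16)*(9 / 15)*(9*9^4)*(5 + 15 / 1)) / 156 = 531441 / 208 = 2555.00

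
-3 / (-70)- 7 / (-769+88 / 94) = 18761 / 360990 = 0.05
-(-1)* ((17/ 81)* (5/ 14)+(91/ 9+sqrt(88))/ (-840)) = 0.05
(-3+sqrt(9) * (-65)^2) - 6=12666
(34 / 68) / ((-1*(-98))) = 1 / 196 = 0.01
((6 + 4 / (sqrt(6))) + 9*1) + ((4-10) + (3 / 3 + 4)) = 2*sqrt(6) / 3 + 14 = 15.63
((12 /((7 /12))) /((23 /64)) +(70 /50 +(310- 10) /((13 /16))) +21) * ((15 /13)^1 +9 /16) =14973141 /19435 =770.42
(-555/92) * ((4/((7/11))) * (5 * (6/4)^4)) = -2472525/2576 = -959.83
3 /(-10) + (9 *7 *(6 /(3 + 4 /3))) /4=1398 /65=21.51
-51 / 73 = -0.70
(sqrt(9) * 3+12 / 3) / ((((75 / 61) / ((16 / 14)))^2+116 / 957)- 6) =-102163776 / 37104311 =-2.75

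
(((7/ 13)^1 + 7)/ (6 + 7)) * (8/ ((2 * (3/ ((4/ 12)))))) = 392/ 1521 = 0.26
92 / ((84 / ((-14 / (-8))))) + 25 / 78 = 349 / 156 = 2.24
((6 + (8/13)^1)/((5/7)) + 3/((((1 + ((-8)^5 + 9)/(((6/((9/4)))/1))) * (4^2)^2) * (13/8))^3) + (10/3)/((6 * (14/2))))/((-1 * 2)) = -392607943181823398569999/84062091308962736511360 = -4.67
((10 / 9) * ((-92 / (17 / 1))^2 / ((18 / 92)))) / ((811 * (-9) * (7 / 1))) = -3893440 / 1196036037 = -0.00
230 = 230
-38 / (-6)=19 / 3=6.33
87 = 87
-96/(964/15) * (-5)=1800/241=7.47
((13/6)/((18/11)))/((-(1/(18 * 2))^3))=-61776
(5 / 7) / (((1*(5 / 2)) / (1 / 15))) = 2 / 105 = 0.02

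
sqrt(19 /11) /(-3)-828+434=-394-sqrt(209) /33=-394.44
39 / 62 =0.63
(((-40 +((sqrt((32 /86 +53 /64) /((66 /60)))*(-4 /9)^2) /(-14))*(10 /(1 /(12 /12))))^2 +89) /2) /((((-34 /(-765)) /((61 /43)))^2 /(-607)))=-525899608.30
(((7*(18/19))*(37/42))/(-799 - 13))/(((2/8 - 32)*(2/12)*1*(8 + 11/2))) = 148/1469517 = 0.00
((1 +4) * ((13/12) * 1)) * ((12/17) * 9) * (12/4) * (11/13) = 1485/17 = 87.35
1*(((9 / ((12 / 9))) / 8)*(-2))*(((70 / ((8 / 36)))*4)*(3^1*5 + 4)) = -161595 / 4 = -40398.75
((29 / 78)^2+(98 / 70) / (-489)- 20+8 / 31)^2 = 9082807991491812361 / 23627458874307600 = 384.42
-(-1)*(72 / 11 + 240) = 2712 / 11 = 246.55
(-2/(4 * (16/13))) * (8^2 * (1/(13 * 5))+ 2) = -1.21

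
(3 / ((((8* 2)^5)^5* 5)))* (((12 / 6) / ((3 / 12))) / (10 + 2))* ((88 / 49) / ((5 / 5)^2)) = 11 / 19410899815994762710418267832320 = 0.00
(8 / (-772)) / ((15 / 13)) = -26 / 2895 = -0.01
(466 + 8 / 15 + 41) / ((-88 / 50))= -38065 / 132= -288.37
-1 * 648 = -648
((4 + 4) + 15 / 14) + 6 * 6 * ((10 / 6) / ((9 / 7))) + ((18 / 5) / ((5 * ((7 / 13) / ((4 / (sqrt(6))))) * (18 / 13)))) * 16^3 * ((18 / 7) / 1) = 2341 / 42 + 8306688 * sqrt(6) / 1225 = 16665.65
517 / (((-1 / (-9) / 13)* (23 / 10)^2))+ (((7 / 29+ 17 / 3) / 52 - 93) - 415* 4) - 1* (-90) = 11692805279 / 1196598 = 9771.71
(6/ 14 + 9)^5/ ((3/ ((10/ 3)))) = 1391480640/ 16807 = 82791.73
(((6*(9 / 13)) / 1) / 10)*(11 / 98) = 297 / 6370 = 0.05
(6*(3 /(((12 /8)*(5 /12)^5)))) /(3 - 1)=1492992 /3125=477.76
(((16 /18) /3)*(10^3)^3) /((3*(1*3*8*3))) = 1000000000 /729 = 1371742.11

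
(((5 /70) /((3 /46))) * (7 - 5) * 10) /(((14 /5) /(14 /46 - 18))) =-20350 /147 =-138.44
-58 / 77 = -0.75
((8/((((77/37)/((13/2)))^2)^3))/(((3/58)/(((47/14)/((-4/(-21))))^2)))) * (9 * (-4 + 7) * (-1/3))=-21420417740146222025007/53356129302784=-401461238.29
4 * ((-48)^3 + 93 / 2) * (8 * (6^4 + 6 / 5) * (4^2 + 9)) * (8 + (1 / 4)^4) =-918205708460.62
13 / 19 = 0.68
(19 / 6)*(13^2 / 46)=3211 / 276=11.63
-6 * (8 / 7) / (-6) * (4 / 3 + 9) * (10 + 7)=4216 / 21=200.76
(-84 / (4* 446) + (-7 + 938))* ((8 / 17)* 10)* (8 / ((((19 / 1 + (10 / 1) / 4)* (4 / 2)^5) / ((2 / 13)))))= 16608200 / 2119169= 7.84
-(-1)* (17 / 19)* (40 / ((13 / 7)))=4760 / 247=19.27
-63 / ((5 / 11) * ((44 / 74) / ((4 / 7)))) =-666 / 5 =-133.20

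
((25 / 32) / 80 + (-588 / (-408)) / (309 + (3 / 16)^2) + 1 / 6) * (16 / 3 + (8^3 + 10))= 10959960739 / 114766592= 95.50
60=60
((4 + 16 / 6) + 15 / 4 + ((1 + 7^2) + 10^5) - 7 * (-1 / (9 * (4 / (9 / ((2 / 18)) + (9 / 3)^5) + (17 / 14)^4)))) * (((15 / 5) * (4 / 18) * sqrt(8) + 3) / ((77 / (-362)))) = -1478643673732601 / 1047757018 - 2957287347465202 * sqrt(2) / 4714906581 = -2298270.86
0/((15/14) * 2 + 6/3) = 0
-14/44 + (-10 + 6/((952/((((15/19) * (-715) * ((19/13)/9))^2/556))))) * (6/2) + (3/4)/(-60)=-54667057/1819510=-30.04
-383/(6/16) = -1021.33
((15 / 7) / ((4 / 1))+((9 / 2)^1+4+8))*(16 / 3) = 636 / 7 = 90.86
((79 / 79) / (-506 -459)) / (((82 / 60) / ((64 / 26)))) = -192 / 102869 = -0.00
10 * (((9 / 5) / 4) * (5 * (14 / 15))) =21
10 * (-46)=-460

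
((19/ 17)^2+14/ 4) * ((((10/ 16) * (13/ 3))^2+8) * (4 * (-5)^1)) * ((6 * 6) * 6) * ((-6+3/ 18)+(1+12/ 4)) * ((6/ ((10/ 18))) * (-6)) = -21603707235/ 578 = -37376656.12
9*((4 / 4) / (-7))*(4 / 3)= -12 / 7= -1.71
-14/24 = -7/12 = -0.58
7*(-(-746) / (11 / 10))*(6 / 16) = 39165 / 22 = 1780.23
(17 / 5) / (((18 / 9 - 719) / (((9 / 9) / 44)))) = -17 / 157740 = -0.00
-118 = -118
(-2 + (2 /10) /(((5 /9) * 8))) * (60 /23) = -51 /10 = -5.10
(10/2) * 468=2340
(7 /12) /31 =7 /372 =0.02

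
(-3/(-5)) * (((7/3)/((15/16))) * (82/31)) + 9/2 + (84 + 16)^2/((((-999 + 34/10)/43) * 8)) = -527043473/11573850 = -45.54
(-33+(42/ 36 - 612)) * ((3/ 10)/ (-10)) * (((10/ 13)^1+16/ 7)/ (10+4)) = 536957/ 127400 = 4.21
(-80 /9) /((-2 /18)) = 80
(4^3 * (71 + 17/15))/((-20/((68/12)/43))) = -294304/9675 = -30.42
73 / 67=1.09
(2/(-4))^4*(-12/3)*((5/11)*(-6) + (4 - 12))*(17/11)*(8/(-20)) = -1.66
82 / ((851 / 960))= 78720 / 851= 92.50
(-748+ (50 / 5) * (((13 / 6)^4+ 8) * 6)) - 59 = 995.27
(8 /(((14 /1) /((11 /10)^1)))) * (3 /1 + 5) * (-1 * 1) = -176 /35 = -5.03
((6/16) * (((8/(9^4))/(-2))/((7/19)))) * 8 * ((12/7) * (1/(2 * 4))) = -38/35721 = -0.00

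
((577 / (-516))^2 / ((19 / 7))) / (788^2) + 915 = 2874263193899143 / 3141271247616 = 915.00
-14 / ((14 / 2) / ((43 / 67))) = -86 / 67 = -1.28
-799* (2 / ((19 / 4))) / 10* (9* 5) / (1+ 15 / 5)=-7191 / 19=-378.47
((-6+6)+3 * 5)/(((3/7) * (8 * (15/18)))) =21/4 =5.25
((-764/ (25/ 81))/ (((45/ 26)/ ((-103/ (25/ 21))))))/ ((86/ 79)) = 15274353276/ 134375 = 113669.61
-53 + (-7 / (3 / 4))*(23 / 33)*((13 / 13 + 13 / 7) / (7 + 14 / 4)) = -113867 / 2079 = -54.77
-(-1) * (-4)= -4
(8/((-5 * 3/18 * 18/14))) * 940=-21056/3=-7018.67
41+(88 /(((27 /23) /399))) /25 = 278417 /225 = 1237.41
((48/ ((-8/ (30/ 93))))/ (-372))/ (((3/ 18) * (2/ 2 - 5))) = -15/ 1922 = -0.01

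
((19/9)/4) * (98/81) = 931/1458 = 0.64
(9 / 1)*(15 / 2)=135 / 2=67.50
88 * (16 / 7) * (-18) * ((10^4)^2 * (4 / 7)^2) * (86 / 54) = -193740800000000 / 1029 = -188280660835.76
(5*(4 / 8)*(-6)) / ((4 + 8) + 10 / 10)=-1.15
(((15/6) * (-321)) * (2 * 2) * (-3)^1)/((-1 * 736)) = -13.08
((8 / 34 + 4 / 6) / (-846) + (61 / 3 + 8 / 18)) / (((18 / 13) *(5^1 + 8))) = 1.15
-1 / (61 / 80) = -80 / 61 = -1.31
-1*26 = -26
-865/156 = -5.54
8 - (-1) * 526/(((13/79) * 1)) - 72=40722/13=3132.46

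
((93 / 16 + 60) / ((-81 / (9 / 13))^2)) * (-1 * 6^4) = -81 / 13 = -6.23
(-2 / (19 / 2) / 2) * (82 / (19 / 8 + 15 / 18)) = -3936 / 1463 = -2.69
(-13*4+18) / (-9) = 34 / 9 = 3.78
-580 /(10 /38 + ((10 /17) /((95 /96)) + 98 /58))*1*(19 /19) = -271643 /1193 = -227.70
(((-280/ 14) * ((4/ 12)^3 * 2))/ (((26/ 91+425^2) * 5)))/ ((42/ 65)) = -260/ 102414537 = -0.00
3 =3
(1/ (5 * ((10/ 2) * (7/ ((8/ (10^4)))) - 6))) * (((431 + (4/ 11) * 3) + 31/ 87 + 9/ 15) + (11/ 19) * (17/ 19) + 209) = 1109957551/ 377813647200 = 0.00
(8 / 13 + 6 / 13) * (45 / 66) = 105 / 143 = 0.73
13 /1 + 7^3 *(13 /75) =72.45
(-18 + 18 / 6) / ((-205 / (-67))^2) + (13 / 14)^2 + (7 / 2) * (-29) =-168428157 / 1647380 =-102.24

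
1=1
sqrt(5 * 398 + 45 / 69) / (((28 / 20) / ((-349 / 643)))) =-1745 * sqrt(1053055) / 103523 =-17.30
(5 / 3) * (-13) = -65 / 3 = -21.67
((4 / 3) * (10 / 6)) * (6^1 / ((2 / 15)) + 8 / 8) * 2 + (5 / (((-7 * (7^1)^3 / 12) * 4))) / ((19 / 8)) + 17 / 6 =170202329 / 821142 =207.28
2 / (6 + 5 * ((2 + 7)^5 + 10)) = 2 / 295301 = 0.00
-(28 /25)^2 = -1.25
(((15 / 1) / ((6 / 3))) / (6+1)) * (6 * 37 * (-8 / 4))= -3330 / 7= -475.71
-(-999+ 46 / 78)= 38938 / 39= 998.41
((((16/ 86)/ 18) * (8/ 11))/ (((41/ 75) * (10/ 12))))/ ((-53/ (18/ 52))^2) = 6480/ 9206264353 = 0.00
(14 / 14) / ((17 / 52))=52 / 17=3.06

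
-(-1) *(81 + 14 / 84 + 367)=2689 / 6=448.17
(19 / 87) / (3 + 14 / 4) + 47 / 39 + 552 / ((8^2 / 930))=12097913 / 1508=8022.49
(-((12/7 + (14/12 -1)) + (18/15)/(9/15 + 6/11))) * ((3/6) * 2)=-41/14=-2.93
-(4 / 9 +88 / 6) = -136 / 9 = -15.11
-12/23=-0.52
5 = 5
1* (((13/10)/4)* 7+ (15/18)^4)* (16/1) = 17867/405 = 44.12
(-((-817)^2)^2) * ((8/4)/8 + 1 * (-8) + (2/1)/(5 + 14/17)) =1306773410499893/396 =3299932854797.71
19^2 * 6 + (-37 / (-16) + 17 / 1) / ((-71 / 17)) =2455323 / 1136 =2161.38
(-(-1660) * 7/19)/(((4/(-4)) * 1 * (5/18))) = -41832/19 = -2201.68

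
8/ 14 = 4/ 7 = 0.57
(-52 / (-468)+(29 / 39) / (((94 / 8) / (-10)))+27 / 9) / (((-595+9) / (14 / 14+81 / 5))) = -586004 / 8056035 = -0.07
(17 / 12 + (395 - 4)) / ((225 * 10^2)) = 4709 / 270000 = 0.02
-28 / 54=-14 / 27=-0.52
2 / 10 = 1 / 5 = 0.20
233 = 233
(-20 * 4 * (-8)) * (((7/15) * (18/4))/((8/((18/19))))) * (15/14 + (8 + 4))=39528/19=2080.42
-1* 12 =-12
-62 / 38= -31 / 19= -1.63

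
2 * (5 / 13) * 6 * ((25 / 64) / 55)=75 / 2288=0.03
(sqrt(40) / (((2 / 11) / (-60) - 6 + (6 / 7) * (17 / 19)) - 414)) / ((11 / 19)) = -151620 * sqrt(10) / 18400273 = -0.03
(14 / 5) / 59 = 14 / 295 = 0.05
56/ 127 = 0.44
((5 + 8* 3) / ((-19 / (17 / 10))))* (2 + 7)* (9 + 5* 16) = -394893 / 190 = -2078.38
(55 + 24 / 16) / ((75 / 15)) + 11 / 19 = 2257 / 190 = 11.88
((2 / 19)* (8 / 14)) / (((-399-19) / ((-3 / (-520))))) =-3 / 3613610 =-0.00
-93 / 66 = -31 / 22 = -1.41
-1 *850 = -850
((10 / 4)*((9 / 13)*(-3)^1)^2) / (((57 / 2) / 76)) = 28.76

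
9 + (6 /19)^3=9.03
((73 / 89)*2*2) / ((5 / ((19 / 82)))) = 2774 / 18245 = 0.15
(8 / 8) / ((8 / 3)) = 3 / 8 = 0.38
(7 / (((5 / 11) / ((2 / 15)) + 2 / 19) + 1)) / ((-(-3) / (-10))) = -29260 / 5661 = -5.17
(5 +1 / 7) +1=43 / 7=6.14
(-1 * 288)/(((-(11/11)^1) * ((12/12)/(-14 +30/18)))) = -3552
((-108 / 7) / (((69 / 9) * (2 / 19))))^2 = 365.50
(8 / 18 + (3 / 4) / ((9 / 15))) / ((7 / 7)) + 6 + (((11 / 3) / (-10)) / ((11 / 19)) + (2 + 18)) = 27.06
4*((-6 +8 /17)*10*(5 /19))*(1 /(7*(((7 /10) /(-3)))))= 564000 /15827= 35.64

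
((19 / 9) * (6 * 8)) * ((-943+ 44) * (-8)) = 2186368 / 3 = 728789.33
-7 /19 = -0.37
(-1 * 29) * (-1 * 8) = 232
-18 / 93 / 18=-1 / 93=-0.01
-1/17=-0.06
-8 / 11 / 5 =-0.15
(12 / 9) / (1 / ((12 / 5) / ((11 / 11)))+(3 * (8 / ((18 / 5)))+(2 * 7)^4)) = 16 / 461077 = 0.00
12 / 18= 2 / 3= 0.67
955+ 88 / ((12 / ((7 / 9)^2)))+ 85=253798 / 243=1044.44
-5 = -5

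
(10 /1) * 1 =10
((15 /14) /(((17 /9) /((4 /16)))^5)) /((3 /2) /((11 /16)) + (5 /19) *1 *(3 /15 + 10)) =20568735 /2300122904576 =0.00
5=5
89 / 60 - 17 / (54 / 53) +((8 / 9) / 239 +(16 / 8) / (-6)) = -2004491 / 129060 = -15.53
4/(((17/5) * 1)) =20/17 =1.18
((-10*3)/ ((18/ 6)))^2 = 100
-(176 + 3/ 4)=-707/ 4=-176.75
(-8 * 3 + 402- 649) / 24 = -271 / 24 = -11.29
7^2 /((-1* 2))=-49 /2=-24.50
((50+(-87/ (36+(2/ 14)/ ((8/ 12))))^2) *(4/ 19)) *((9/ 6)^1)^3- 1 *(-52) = 49722229/ 542659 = 91.63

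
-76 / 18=-38 / 9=-4.22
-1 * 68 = -68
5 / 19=0.26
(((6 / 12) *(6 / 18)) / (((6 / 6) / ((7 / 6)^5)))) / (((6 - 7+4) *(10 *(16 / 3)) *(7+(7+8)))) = 16807 / 164229120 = 0.00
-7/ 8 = -0.88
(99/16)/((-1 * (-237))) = 33/1264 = 0.03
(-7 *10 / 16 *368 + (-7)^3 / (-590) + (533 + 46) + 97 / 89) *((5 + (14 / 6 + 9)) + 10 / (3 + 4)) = -20160669769 / 1102710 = -18282.84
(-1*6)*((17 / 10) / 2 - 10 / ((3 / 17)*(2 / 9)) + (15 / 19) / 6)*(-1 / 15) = -96527 / 950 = -101.61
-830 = -830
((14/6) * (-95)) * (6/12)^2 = -665/12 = -55.42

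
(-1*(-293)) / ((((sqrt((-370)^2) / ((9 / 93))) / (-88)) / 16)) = -618816 / 5735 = -107.90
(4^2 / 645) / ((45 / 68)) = 1088 / 29025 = 0.04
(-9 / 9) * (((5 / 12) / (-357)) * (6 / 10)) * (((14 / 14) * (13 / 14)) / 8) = 13 / 159936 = 0.00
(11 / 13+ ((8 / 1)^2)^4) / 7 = 218103819 / 91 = 2396745.26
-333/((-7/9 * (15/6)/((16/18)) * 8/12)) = 7992/35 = 228.34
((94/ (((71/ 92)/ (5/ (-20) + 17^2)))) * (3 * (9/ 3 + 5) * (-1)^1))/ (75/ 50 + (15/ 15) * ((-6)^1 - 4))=119861280/ 1207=99305.12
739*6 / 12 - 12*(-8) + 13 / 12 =5599 / 12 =466.58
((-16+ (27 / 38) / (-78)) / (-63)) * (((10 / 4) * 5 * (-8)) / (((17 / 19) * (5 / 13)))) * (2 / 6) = -79085 / 3213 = -24.61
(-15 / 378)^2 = 25 / 15876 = 0.00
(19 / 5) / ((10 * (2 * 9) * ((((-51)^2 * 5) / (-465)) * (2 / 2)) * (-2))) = 589 / 1560600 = 0.00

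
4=4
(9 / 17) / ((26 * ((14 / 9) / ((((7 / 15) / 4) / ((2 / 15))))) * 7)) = 81 / 49504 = 0.00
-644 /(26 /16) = -5152 /13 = -396.31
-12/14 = -6/7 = -0.86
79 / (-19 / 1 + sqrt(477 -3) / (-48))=-4.06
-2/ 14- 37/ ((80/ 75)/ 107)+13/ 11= -4571365/ 1232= -3710.52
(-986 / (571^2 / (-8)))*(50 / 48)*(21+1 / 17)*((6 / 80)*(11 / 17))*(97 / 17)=27693985 / 188451698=0.15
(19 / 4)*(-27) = -513 / 4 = -128.25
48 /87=16 /29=0.55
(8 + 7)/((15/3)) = 3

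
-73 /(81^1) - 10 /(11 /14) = -12143 /891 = -13.63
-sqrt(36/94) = -3 * sqrt(94)/47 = -0.62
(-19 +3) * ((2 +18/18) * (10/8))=-60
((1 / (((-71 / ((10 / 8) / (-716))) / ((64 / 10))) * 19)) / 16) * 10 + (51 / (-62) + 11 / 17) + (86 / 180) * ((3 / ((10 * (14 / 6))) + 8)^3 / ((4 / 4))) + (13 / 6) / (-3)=111613390152606831 / 436485394310000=255.71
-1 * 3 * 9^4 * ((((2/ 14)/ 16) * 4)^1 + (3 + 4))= -3877551/ 28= -138483.96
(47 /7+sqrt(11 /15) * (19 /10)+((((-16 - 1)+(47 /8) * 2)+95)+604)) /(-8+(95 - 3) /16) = -19613 /63 - 38 * sqrt(165) /675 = -312.04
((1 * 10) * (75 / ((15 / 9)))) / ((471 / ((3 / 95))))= 90 / 2983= 0.03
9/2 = 4.50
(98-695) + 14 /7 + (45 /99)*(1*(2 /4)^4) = -104715 /176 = -594.97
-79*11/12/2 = -869/24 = -36.21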